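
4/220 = 1/55 = 0.02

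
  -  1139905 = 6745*(  -  169 )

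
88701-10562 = 78139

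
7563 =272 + 7291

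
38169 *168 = 6412392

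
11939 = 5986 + 5953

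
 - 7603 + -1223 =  - 8826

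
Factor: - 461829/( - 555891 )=7^( - 1) * 103^ ( - 1)*599^1 = 599/721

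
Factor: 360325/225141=3^ ( - 1)*5^2*29^1*151^ ( -1 ) = 725/453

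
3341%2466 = 875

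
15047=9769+5278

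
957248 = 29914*32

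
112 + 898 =1010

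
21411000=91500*234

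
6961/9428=6961/9428= 0.74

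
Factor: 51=3^1 * 17^1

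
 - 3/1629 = - 1/543 = -  0.00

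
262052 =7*37436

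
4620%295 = 195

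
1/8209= 1/8209 = 0.00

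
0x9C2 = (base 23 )4GE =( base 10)2498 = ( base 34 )25G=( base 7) 10166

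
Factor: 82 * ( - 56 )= - 2^4 * 7^1*41^1 = - 4592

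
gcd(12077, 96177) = 1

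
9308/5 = 1861 + 3/5 = 1861.60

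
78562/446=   39281/223 = 176.15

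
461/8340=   461/8340 = 0.06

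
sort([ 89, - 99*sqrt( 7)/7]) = [ - 99*sqrt(7) /7,89 ]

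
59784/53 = 1128 = 1128.00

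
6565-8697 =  - 2132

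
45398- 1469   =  43929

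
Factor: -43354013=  -43354013^1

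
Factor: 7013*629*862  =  2^1*  17^1 * 37^1*431^1*7013^1 = 3802434574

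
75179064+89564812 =164743876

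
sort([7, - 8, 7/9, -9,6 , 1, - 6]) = [ - 9,-8,-6, 7/9, 1, 6, 7] 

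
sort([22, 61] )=[22,61]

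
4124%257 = 12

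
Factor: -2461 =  - 23^1 * 107^1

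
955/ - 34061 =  - 955/34061  =  -0.03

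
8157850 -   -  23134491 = 31292341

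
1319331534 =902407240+416924294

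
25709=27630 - 1921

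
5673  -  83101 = -77428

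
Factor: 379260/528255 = 2^2*3^( - 1) * 7^1 * 13^( - 1 ) = 28/39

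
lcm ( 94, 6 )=282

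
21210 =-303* ( - 70 ) 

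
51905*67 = 3477635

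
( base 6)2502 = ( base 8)1146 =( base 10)614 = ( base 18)1g2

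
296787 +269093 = 565880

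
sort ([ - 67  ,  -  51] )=[-67, -51]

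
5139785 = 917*5605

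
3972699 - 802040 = 3170659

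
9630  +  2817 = 12447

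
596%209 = 178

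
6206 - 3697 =2509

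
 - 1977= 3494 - 5471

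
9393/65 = 9393/65  =  144.51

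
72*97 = 6984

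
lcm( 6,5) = 30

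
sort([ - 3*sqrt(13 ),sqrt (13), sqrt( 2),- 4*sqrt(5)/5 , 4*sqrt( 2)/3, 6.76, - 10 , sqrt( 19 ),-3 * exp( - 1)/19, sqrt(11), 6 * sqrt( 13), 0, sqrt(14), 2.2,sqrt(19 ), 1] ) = [ - 3*sqrt( 13 ), - 10, - 4*sqrt(5)/5, - 3*exp(-1)/19, 0,1,  sqrt (2), 4*sqrt(2)/3,2.2,  sqrt(11 ), sqrt( 13), sqrt( 14), sqrt(19), sqrt(19), 6.76, 6*sqrt ( 13)]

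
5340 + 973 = 6313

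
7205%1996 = 1217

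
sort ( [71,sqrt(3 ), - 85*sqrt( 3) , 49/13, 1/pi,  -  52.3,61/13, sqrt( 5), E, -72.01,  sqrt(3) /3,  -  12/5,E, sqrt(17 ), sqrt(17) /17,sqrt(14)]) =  [  -  85*sqrt(3) , - 72.01, - 52.3, - 12/5 , sqrt ( 17)/17,1/pi, sqrt (3)/3, sqrt( 3),sqrt ( 5) , E, E, sqrt(14), 49/13,sqrt (17),  61/13,71 ] 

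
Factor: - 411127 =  - 411127^1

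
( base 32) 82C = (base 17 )1BA6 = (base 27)b96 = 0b10000001001100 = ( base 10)8268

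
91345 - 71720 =19625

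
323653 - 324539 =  - 886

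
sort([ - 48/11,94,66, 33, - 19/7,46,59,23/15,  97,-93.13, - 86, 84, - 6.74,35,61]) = [ - 93.13,- 86, - 6.74, - 48/11, - 19/7,23/15, 33,35,46,59, 61,66,  84 , 94,97]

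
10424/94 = 110  +  42/47 = 110.89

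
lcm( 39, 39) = 39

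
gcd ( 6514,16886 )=2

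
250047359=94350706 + 155696653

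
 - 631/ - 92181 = 631/92181 = 0.01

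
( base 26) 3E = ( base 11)84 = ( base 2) 1011100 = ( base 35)2M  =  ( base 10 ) 92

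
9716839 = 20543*473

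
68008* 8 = 544064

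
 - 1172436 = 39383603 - 40556039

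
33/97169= 33/97169= 0.00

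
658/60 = 329/30 = 10.97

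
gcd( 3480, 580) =580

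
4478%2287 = 2191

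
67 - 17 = 50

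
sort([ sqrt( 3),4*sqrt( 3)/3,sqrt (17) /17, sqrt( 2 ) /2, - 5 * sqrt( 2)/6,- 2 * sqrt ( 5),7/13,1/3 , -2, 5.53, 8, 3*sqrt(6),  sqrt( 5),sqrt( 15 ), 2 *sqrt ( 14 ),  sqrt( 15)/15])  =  [ - 2*sqrt( 5 ), - 2, - 5 * sqrt( 2 )/6,sqrt( 17)/17,sqrt(15)/15,1/3,7/13, sqrt( 2)/2,sqrt(3),sqrt(5),4*sqrt( 3)/3, sqrt( 15),5.53,3*sqrt( 6 ),2*sqrt(14), 8] 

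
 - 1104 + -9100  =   - 10204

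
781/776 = 1 + 5/776 = 1.01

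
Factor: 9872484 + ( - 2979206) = 2^1* 7^1 * 492377^1 = 6893278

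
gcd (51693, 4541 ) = 1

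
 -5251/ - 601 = 8+443/601 = 8.74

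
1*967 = 967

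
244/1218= 122/609 = 0.20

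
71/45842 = 71/45842 = 0.00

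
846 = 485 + 361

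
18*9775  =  175950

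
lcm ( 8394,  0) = 0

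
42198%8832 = 6870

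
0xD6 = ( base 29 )7B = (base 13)136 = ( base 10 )214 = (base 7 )424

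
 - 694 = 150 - 844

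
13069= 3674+9395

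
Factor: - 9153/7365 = -3^3*5^( -1 ) * 113^1*491^ (-1) = -3051/2455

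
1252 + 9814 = 11066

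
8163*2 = 16326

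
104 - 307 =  - 203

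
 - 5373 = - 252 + -5121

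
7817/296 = 26+121/296 =26.41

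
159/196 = 159/196 = 0.81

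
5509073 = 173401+5335672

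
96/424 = 12/53 = 0.23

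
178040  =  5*35608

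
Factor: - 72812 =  - 2^2*109^1*167^1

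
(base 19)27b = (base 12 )602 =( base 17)2GG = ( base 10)866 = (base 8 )1542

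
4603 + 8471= 13074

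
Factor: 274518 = 2^1*3^2*101^1 * 151^1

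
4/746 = 2/373=0.01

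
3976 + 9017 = 12993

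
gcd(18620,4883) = 19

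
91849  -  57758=34091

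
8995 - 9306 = - 311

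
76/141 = 76/141 =0.54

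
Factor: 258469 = 258469^1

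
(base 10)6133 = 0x17F5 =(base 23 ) BDF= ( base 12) 3671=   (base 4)1133311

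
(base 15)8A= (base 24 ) 5a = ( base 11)109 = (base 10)130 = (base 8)202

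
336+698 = 1034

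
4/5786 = 2/2893 = 0.00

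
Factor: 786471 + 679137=1465608=2^3*3^1*79^1*773^1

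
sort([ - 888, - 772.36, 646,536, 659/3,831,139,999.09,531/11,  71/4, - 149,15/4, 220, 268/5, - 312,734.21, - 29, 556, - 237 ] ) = [ - 888, - 772.36, - 312, - 237, - 149,-29,15/4 , 71/4, 531/11,268/5,  139,659/3, 220, 536, 556, 646,  734.21, 831, 999.09 ] 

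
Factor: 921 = 3^1*307^1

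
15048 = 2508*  6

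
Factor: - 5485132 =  - 2^2*23^1 * 59621^1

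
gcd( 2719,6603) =1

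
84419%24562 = 10733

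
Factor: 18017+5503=2^5 * 3^1 * 5^1*7^2 = 23520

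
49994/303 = 164 + 302/303= 165.00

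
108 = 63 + 45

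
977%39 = 2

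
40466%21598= 18868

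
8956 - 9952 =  - 996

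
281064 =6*46844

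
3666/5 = 3666/5 = 733.20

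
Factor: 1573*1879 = 11^2*13^1* 1879^1 = 2955667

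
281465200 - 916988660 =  -635523460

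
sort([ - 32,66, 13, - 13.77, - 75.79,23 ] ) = [  -  75.79, - 32, - 13.77, 13,  23, 66 ]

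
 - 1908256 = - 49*38944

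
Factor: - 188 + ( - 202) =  - 2^1*3^1 * 5^1 * 13^1 =- 390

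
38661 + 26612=65273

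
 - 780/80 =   -  10+1/4= - 9.75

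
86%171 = 86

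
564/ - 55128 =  - 47/4594 = - 0.01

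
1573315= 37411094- 35837779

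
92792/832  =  111 + 55/104 = 111.53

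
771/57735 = 257/19245=0.01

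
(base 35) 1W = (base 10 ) 67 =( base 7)124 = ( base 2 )1000011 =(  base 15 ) 47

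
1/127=1/127 = 0.01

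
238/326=119/163 = 0.73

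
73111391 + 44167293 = 117278684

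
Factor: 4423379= 4423379^1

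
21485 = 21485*1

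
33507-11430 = 22077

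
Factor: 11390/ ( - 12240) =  - 2^ ( - 3)*3^( - 2 ) * 67^1 = - 67/72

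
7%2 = 1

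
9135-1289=7846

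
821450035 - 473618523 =347831512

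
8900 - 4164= 4736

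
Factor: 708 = 2^2*3^1*59^1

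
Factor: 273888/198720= 2^( - 1 )*5^( - 1)*23^( - 1 )*317^1=317/230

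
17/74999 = 17/74999= 0.00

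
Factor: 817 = 19^1*43^1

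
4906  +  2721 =7627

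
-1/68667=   -  1 + 68666/68667 = -  0.00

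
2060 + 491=2551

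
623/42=14 + 5/6 = 14.83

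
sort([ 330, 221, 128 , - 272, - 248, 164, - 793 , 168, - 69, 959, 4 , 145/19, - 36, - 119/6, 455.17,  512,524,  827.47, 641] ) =[ - 793,  -  272, - 248,-69,  -  36, - 119/6, 4,145/19,128,164, 168, 221, 330,455.17, 512, 524,  641,827.47,959 ]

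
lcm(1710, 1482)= 22230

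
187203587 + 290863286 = 478066873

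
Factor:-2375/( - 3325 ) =5^1*7^(-1) = 5/7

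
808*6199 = 5008792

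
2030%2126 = 2030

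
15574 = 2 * 7787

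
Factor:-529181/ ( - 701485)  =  5^( -1 )*140297^(- 1 ) * 529181^1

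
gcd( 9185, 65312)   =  1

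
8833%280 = 153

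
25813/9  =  2868+1/9 = 2868.11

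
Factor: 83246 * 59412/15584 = 2^ ( - 2 )*3^1 * 107^1*389^1*487^(  -  1)*4951^1 = 618226419/1948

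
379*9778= 3705862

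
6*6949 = 41694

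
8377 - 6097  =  2280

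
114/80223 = 38/26741 = 0.00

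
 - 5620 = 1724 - 7344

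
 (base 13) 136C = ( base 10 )2794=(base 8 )5352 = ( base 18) 8B4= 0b101011101010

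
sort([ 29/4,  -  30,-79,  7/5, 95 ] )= [ - 79  , - 30, 7/5, 29/4, 95]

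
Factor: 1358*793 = 2^1*7^1 * 13^1 *61^1*  97^1 = 1076894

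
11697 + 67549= 79246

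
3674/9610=1837/4805 = 0.38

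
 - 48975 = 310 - 49285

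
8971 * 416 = 3731936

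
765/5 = 153 = 153.00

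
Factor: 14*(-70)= - 980 = - 2^2*5^1*7^2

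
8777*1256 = 11023912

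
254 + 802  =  1056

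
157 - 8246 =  -8089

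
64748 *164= 10618672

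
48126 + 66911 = 115037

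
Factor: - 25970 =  - 2^1*5^1*7^2*53^1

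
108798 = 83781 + 25017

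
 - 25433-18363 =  - 43796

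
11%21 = 11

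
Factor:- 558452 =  - 2^2 *149^1*937^1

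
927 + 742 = 1669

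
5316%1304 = 100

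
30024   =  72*417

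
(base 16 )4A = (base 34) 26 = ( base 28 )2i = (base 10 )74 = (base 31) 2C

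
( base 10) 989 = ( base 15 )45E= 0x3DD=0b1111011101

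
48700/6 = 8116 + 2/3 = 8116.67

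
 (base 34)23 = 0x47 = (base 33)25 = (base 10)71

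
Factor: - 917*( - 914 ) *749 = 2^1* 7^2*107^1 * 131^1*457^1 = 627765362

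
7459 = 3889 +3570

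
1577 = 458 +1119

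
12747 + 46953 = 59700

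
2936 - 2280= 656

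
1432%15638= 1432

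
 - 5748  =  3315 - 9063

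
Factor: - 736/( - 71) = 2^5*23^1 * 71^ (  -  1)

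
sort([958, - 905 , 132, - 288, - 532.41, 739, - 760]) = [ - 905, - 760,-532.41,-288, 132,739, 958]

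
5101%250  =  101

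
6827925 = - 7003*( - 975)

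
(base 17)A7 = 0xb1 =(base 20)8H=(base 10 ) 177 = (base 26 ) 6l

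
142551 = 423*337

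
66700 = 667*100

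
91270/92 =992 + 3/46 = 992.07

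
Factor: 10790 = 2^1* 5^1*13^1*83^1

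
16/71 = 16/71= 0.23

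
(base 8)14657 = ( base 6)50235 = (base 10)6575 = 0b1100110101111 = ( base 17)15CD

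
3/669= 1/223=0.00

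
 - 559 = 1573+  - 2132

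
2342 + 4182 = 6524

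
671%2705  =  671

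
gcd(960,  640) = 320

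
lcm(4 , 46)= 92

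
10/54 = 5/27 = 0.19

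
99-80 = 19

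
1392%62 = 28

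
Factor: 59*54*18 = 2^2*3^5*59^1 = 57348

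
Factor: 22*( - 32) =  - 2^6*11^1=- 704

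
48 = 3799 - 3751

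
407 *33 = 13431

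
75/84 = 25/28 =0.89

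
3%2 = 1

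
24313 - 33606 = - 9293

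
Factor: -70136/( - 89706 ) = 2^2*3^( - 1)*11^1*797^1*14951^(-1) = 35068/44853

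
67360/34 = 1981 + 3/17 = 1981.18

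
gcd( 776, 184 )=8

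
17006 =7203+9803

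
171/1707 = 57/569 = 0.10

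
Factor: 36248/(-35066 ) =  - 92/89 =- 2^2*23^1*89^( - 1 )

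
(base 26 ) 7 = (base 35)7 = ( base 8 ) 7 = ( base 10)7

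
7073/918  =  7073/918 = 7.70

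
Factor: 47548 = 2^2 * 11887^1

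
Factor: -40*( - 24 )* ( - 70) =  - 67200 = - 2^7*3^1*5^2*7^1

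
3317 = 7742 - 4425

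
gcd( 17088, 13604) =4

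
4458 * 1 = 4458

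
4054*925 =3749950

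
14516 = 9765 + 4751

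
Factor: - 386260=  - 2^2*5^1*7^1*31^1*89^1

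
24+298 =322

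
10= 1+9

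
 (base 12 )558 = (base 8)1424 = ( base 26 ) 148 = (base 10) 788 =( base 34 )n6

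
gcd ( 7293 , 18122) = 221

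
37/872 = 37/872 = 0.04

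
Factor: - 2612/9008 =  - 2^(- 2)*563^( - 1)*653^1 = - 653/2252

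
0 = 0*5721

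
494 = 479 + 15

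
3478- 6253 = - 2775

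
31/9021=1/291 = 0.00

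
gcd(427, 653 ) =1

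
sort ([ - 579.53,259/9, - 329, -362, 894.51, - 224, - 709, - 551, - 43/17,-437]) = [ - 709, - 579.53, - 551  , - 437, - 362 , - 329, - 224, - 43/17, 259/9,894.51] 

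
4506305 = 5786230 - 1279925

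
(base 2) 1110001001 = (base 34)ql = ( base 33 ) RE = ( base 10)905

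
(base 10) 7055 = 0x1b8f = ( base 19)10A6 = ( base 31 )7ai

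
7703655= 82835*93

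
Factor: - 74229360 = - 2^4*3^1 * 5^1*309289^1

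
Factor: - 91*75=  - 6825 = -3^1*5^2*7^1  *  13^1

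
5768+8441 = 14209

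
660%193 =81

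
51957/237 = 17319/79 = 219.23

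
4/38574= 2/19287 =0.00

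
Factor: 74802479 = 74802479^1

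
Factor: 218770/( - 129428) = -835/494 = - 2^(-1) * 5^1 * 13^(  -  1 ) * 19^( - 1) * 167^1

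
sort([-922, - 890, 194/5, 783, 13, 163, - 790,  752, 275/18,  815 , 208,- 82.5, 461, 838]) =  [ -922, - 890, - 790 , - 82.5,13, 275/18, 194/5, 163, 208,461,  752,783, 815, 838]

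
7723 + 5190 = 12913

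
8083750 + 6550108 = 14633858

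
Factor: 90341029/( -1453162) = - 2^ ( - 1)*19^1*647^(- 1 )*1123^( - 1 )*4754791^1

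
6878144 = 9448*728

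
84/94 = 42/47 = 0.89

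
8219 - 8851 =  - 632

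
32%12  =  8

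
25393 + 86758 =112151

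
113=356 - 243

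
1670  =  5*334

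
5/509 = 5/509 = 0.01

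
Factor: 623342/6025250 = 311671/3012625 = 5^( - 3 )*7^( - 1)*11^(-1)*227^1*313^( - 1)*1373^1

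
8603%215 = 3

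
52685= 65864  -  13179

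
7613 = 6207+1406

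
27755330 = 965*28762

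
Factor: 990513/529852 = 2^( - 2) * 3^2*31^( - 1 )*157^1*701^1*4273^(  -  1 )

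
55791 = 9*6199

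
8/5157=8/5157 = 0.00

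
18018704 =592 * 30437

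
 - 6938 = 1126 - 8064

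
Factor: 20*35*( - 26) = -18200 = - 2^3*5^2*7^1 * 13^1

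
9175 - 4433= 4742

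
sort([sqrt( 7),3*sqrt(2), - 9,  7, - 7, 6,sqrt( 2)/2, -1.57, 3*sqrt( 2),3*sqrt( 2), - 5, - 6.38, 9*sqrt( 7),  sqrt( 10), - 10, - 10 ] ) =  [-10, - 10, - 9,-7,  -  6.38, - 5, - 1.57, sqrt(  2 ) /2,sqrt( 7 ), sqrt(10) , 3 * sqrt( 2 ), 3*sqrt( 2), 3*sqrt(2),6, 7,  9*sqrt( 7 )]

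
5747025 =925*6213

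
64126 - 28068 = 36058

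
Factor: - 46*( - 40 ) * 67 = 2^4*5^1*23^1*67^1=123280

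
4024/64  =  62 + 7/8  =  62.88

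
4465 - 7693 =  - 3228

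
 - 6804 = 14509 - 21313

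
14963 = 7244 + 7719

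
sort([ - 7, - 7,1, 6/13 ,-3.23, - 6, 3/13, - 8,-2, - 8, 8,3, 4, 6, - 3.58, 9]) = [ - 8, - 8, - 7, - 7,  -  6, - 3.58,-3.23, - 2, 3/13 , 6/13, 1 , 3, 4, 6,8, 9 ] 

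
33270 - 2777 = 30493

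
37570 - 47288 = - 9718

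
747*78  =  58266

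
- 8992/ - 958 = 9  +  185/479 = 9.39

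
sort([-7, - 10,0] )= [ - 10, -7,  0 ] 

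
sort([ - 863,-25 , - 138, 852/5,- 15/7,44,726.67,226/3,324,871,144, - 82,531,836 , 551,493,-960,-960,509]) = [-960 ,- 960, - 863, - 138 , - 82, -25, -15/7,44,  226/3, 144 , 852/5,324,493, 509, 531,551 , 726.67, 836,871]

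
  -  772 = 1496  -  2268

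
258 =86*3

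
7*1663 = 11641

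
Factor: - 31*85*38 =-100130= - 2^1*5^1 * 17^1*19^1*31^1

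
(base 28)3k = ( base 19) 59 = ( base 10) 104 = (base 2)1101000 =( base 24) 48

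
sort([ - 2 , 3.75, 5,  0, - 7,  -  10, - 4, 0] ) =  [ - 10,-7, - 4 ,-2,  0, 0,3.75 , 5] 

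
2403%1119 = 165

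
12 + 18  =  30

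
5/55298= 5/55298 = 0.00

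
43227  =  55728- 12501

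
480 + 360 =840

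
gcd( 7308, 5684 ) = 812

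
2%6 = 2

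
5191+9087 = 14278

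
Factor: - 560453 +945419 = 2^1*3^3*7129^1 = 384966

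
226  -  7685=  - 7459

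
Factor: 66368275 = 5^2*151^1*17581^1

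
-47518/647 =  - 74+360/647 = - 73.44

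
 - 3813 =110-3923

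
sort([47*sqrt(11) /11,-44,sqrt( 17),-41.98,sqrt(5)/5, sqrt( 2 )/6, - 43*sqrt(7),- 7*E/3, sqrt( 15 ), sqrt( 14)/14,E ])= [ - 43*sqrt(  7 ), - 44, - 41.98 ,-7*E/3, sqrt(2 )/6, sqrt( 14)/14, sqrt( 5) /5,E,sqrt(15), sqrt(17),47*sqrt ( 11 ) /11 ]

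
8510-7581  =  929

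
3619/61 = 3619/61= 59.33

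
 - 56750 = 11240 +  - 67990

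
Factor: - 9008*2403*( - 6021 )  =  2^4 * 3^6*89^1 * 223^1  *  563^1= 130331914704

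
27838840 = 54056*515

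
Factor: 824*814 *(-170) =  - 2^5*5^1 * 11^1 * 17^1*37^1*103^1 = - 114025120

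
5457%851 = 351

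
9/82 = 9/82 = 0.11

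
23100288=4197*5504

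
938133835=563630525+374503310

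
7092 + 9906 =16998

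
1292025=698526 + 593499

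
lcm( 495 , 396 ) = 1980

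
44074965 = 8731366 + 35343599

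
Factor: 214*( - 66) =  - 2^2*3^1*11^1*107^1 = - 14124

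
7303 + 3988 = 11291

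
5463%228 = 219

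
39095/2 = 39095/2 = 19547.50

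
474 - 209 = 265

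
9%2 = 1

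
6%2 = 0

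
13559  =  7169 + 6390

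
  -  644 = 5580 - 6224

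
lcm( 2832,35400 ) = 70800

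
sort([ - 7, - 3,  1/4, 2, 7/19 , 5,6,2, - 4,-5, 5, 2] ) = [ - 7, - 5,  -  4, - 3,1/4,7/19,2,2, 2,  5,5,6]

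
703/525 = 703/525 = 1.34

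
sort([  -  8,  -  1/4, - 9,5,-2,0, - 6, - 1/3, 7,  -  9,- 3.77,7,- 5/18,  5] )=[ - 9, - 9, -8, - 6,-3.77, - 2,-1/3, - 5/18,  -  1/4, 0, 5,5, 7, 7]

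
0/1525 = 0 = 0.00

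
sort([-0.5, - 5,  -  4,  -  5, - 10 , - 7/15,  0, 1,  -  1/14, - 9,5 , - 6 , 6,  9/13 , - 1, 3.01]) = [-10, - 9, - 6, - 5, - 5,  -  4 ,  -  1,-0.5 ,-7/15, - 1/14 , 0, 9/13,1, 3.01, 5,6 ]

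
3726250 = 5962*625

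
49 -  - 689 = 738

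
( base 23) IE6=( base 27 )ddm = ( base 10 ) 9850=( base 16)267a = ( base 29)BKJ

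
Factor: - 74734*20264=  - 2^4* 11^1*17^1*43^1*79^1*149^1= - 1514409776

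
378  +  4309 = 4687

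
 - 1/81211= - 1/81211 = - 0.00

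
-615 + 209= -406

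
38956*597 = 23256732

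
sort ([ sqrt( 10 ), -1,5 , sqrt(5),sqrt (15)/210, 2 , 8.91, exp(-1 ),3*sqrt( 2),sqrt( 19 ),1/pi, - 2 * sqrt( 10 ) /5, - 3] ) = [ -3, - 2*sqrt( 10)/5, - 1 , sqrt( 15 )/210, 1/pi,exp( - 1 ),2,sqrt(  5 ),sqrt( 10), 3*sqrt(2), sqrt(19 ),5,8.91 ]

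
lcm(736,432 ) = 19872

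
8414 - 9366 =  -952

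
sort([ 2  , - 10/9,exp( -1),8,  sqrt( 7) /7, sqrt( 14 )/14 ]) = [-10/9, sqrt( 14 ) /14 , exp(-1 ),sqrt( 7) /7,2, 8] 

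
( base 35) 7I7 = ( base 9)13565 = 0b10001111111100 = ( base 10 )9212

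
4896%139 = 31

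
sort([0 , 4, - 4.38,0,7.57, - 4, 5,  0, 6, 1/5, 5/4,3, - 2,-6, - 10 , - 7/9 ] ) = [ - 10, - 6 , - 4.38,-4, - 2, - 7/9, 0, 0,0,1/5,5/4,3, 4,  5, 6,7.57] 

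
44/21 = 2  +  2/21 =2.10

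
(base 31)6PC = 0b1100110011001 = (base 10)6553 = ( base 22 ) dbj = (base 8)14631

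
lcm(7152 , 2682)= 21456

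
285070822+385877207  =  670948029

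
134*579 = 77586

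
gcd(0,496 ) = 496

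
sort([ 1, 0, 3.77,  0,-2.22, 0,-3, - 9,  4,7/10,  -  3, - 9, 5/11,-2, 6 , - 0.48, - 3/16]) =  [ - 9, - 9, - 3, - 3, - 2.22, - 2, - 0.48, - 3/16,  0, 0, 0,5/11, 7/10, 1,3.77, 4 , 6] 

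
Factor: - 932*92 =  - 2^4 *23^1*233^1 = -85744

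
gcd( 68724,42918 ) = 138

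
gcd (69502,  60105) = 1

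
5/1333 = 5/1333 = 0.00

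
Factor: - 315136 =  - 2^8 * 1231^1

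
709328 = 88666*8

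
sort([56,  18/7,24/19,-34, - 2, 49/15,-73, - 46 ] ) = [ - 73, - 46, - 34, - 2,24/19, 18/7,49/15,  56]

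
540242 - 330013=210229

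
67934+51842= 119776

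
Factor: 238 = 2^1 *7^1*17^1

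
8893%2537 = 1282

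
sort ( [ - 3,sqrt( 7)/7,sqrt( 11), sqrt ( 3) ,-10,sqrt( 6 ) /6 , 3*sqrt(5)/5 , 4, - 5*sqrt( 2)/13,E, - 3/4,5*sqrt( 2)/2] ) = [  -  10, -3, - 3/4,-5*sqrt(2)/13,sqrt(7 ) /7, sqrt(6 ) /6,3*sqrt( 5)/5,sqrt( 3),E, sqrt(11 ), 5*sqrt( 2)/2,4 ] 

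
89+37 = 126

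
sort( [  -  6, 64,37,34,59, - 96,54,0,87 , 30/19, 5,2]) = [ - 96, - 6,0,30/19,2, 5, 34,37,54,59,64,87 ] 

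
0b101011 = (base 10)43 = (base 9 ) 47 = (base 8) 53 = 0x2B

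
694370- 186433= 507937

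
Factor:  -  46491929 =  - 11^1  *113^2*331^1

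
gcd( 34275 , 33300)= 75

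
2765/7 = 395=395.00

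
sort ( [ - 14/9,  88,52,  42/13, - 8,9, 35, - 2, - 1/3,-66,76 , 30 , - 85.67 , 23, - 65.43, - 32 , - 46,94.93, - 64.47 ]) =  [ - 85.67, - 66, - 65.43, - 64.47, - 46, - 32, - 8, - 2 , - 14/9, - 1/3 , 42/13,9, 23, 30,  35, 52 , 76 , 88,94.93]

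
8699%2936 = 2827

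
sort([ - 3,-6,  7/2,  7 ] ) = [ - 6, - 3,7/2, 7 ]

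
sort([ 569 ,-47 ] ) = [-47 , 569 ]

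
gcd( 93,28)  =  1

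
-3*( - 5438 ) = 16314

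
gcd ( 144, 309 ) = 3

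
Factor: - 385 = -5^1*7^1* 11^1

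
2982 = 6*497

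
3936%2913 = 1023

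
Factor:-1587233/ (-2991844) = 2^( - 2 )*41^1*503^( - 1)*1487^ ( - 1 )*38713^1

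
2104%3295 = 2104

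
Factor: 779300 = 2^2*5^2 *7793^1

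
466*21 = 9786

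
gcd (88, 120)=8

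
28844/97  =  28844/97 = 297.36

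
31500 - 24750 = 6750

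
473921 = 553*857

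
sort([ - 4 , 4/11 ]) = [-4 , 4/11 ]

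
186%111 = 75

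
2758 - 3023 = - 265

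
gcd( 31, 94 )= 1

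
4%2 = 0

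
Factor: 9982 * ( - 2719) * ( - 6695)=2^1 * 5^1*7^1*13^1*23^1 * 31^1*103^1*2719^1 = 181709383310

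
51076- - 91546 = 142622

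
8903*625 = 5564375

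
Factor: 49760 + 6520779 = 6570539^1=6570539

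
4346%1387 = 185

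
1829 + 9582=11411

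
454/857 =454/857 =0.53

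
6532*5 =32660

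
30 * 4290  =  128700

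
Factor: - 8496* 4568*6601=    - 2^7*3^2*7^1 * 23^1 *41^1*59^1*571^1 =-256183014528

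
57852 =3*19284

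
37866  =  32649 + 5217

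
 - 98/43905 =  - 1 + 43807/43905 =- 0.00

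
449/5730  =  449/5730 = 0.08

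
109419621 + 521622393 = 631042014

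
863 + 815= 1678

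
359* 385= 138215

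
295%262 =33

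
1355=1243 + 112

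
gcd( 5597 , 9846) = 1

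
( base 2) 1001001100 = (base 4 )21030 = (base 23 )12D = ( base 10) 588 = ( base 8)1114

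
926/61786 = 463/30893 = 0.01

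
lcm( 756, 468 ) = 9828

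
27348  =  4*6837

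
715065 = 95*7527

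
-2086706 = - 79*26414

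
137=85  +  52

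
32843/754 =43 + 421/754= 43.56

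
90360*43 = 3885480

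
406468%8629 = 905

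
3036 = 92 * 33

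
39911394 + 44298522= 84209916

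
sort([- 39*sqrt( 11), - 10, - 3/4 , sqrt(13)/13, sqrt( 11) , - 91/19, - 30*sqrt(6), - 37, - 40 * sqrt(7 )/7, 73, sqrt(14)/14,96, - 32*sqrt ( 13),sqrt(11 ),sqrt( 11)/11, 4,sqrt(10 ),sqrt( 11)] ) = [- 39*sqrt(11), - 32*sqrt(13), - 30*sqrt(6), - 37, - 40*sqrt (7) /7, -10, - 91/19, - 3/4,sqrt(14) /14, sqrt(13 )/13, sqrt(11)/11,sqrt(10 ),sqrt(11 ), sqrt(11),sqrt(11),4, 73 , 96]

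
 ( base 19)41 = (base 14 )57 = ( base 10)77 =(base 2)1001101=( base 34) 29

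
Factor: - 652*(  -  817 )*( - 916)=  - 487938544 = - 2^4*19^1*43^1 * 163^1 * 229^1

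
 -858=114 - 972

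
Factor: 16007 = 16007^1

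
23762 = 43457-19695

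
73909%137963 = 73909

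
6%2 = 0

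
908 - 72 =836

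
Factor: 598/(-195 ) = -2^1*3^(-1 )*5^ ( - 1)  *  23^1 = - 46/15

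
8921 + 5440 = 14361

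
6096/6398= 3048/3199 = 0.95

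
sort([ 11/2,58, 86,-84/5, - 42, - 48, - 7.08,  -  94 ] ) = [ - 94, - 48 , - 42,  -  84/5, - 7.08, 11/2, 58 , 86 ] 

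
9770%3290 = 3190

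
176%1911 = 176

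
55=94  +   -39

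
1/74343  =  1/74343 = 0.00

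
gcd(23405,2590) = 5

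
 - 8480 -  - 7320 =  - 1160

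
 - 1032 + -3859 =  - 4891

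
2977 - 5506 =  - 2529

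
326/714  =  163/357=0.46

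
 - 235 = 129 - 364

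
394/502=197/251 = 0.78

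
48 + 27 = 75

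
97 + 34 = 131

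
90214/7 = 12887 + 5/7  =  12887.71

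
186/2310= 31/385= 0.08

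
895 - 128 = 767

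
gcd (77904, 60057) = 9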